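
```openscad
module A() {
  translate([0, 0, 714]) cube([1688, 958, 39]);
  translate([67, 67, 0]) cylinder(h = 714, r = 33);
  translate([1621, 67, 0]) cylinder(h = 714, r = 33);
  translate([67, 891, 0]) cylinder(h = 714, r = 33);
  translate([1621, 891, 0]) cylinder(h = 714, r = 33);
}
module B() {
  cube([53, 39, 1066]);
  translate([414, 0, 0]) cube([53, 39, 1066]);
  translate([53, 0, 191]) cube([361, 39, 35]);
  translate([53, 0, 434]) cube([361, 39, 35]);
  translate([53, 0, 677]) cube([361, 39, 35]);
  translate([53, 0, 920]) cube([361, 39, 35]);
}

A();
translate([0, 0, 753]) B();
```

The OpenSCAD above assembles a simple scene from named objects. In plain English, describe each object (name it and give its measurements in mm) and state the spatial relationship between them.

A is a table with a 1688×958 mm rectangular top, 39 mm thick, top surface at z = 753 mm, supported by four round legs of 66 mm diameter, each leg's bounding box inset 34 mm from the nearest pair of top edges, running from the floor.

B is a wooden ladder with two side rails of 53×39 mm section and 1066 mm height, set 467 mm apart overall. Between them run 4 rectangular rungs (39 mm deep, 35 mm thick), front faces flush with the rails' −y face. The bottom of the first rung is 191 mm above the floor and each subsequent rung is 243 mm higher than the one below.

The ladder is on top of the table.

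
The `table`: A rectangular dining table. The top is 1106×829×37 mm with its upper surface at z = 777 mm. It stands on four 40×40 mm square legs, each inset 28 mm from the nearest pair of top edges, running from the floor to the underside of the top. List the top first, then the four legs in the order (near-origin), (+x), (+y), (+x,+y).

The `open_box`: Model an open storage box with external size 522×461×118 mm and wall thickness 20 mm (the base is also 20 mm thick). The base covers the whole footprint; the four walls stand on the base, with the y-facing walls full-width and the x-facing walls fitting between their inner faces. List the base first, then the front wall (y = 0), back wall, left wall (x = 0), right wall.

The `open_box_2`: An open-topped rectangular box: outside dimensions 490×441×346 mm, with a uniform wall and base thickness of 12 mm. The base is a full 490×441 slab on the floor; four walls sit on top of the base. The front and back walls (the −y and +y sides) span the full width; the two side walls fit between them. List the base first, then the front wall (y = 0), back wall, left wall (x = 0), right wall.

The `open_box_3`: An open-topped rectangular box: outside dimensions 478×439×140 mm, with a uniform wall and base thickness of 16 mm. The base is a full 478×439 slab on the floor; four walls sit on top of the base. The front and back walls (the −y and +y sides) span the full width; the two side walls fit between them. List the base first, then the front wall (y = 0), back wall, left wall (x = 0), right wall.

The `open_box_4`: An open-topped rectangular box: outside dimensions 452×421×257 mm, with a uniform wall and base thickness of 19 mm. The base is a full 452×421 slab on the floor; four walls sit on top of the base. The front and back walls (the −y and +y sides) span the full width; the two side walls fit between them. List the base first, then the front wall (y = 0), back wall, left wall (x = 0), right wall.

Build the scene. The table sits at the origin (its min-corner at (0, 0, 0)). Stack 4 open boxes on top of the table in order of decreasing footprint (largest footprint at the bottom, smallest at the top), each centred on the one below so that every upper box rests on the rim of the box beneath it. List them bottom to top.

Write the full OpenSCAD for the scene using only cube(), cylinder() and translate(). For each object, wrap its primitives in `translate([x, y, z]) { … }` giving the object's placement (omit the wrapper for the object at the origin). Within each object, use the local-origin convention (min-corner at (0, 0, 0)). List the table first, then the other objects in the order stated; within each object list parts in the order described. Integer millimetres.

translate([0, 0, 740]) cube([1106, 829, 37]);
translate([28, 28, 0]) cube([40, 40, 740]);
translate([1038, 28, 0]) cube([40, 40, 740]);
translate([28, 761, 0]) cube([40, 40, 740]);
translate([1038, 761, 0]) cube([40, 40, 740]);
translate([292, 184, 777]) {
  cube([522, 461, 20]);
  translate([0, 0, 20]) cube([522, 20, 98]);
  translate([0, 441, 20]) cube([522, 20, 98]);
  translate([0, 20, 20]) cube([20, 421, 98]);
  translate([502, 20, 20]) cube([20, 421, 98]);
}
translate([308, 194, 895]) {
  cube([490, 441, 12]);
  translate([0, 0, 12]) cube([490, 12, 334]);
  translate([0, 429, 12]) cube([490, 12, 334]);
  translate([0, 12, 12]) cube([12, 417, 334]);
  translate([478, 12, 12]) cube([12, 417, 334]);
}
translate([314, 195, 1241]) {
  cube([478, 439, 16]);
  translate([0, 0, 16]) cube([478, 16, 124]);
  translate([0, 423, 16]) cube([478, 16, 124]);
  translate([0, 16, 16]) cube([16, 407, 124]);
  translate([462, 16, 16]) cube([16, 407, 124]);
}
translate([327, 204, 1381]) {
  cube([452, 421, 19]);
  translate([0, 0, 19]) cube([452, 19, 238]);
  translate([0, 402, 19]) cube([452, 19, 238]);
  translate([0, 19, 19]) cube([19, 383, 238]);
  translate([433, 19, 19]) cube([19, 383, 238]);
}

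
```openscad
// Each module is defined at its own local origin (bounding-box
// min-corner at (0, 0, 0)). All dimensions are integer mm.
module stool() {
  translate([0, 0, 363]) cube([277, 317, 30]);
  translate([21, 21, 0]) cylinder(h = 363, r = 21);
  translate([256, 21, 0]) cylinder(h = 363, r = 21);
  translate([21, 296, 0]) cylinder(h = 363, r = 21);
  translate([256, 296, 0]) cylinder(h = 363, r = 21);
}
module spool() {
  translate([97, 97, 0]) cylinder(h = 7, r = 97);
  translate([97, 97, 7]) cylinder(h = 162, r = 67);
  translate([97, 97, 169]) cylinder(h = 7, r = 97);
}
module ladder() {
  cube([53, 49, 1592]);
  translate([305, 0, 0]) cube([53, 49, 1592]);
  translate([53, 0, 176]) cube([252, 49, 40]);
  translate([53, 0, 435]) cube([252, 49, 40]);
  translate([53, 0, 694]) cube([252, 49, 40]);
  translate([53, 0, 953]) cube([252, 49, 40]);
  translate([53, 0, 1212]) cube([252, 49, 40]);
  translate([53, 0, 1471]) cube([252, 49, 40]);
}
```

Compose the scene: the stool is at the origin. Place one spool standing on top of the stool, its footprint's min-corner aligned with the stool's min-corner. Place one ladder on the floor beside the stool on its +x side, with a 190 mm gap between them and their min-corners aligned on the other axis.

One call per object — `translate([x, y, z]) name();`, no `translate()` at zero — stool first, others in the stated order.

stool();
translate([0, 0, 393]) spool();
translate([467, 0, 0]) ladder();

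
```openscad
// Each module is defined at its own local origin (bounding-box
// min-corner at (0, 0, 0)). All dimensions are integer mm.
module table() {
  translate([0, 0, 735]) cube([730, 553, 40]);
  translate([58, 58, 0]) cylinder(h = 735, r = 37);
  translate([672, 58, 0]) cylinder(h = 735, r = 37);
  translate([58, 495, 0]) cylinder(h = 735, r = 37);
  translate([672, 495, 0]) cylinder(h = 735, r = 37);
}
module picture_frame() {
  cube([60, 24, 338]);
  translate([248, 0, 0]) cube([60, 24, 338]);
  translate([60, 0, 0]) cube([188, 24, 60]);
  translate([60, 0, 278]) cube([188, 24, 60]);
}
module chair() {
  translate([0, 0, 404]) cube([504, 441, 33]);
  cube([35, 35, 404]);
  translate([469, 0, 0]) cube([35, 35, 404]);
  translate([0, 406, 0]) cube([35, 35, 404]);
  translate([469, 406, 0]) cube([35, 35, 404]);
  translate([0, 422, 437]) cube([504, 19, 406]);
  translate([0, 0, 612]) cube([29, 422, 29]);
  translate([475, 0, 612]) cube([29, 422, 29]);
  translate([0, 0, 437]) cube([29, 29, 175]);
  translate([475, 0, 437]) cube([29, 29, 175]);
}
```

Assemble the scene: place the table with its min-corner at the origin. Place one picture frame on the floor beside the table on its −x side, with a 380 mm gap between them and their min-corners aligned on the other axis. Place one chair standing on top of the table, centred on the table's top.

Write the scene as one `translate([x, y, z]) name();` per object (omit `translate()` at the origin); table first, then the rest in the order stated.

table();
translate([-688, 0, 0]) picture_frame();
translate([113, 56, 775]) chair();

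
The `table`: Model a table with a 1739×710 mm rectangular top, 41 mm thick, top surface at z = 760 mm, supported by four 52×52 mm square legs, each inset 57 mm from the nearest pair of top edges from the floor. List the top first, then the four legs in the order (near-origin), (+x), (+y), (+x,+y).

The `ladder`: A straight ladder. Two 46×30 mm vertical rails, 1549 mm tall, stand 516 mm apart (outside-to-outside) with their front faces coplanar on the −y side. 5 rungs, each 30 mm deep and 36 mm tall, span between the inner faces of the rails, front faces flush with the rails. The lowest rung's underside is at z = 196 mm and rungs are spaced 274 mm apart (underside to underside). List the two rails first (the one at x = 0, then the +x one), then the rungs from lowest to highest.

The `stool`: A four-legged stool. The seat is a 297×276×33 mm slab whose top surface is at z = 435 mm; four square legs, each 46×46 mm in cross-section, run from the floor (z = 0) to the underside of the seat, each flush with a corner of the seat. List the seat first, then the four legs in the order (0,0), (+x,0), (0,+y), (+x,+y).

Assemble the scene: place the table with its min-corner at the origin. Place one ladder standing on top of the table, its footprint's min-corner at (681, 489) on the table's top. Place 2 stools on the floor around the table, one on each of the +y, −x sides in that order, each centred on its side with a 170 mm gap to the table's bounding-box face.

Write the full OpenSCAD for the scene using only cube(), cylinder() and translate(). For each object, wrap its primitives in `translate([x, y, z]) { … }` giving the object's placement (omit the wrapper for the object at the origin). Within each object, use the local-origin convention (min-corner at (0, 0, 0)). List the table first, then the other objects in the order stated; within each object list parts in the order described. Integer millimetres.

translate([0, 0, 719]) cube([1739, 710, 41]);
translate([57, 57, 0]) cube([52, 52, 719]);
translate([1630, 57, 0]) cube([52, 52, 719]);
translate([57, 601, 0]) cube([52, 52, 719]);
translate([1630, 601, 0]) cube([52, 52, 719]);
translate([681, 489, 760]) {
  cube([46, 30, 1549]);
  translate([470, 0, 0]) cube([46, 30, 1549]);
  translate([46, 0, 196]) cube([424, 30, 36]);
  translate([46, 0, 470]) cube([424, 30, 36]);
  translate([46, 0, 744]) cube([424, 30, 36]);
  translate([46, 0, 1018]) cube([424, 30, 36]);
  translate([46, 0, 1292]) cube([424, 30, 36]);
}
translate([721, 880, 0]) {
  translate([0, 0, 402]) cube([297, 276, 33]);
  cube([46, 46, 402]);
  translate([251, 0, 0]) cube([46, 46, 402]);
  translate([0, 230, 0]) cube([46, 46, 402]);
  translate([251, 230, 0]) cube([46, 46, 402]);
}
translate([-467, 217, 0]) {
  translate([0, 0, 402]) cube([297, 276, 33]);
  cube([46, 46, 402]);
  translate([251, 0, 0]) cube([46, 46, 402]);
  translate([0, 230, 0]) cube([46, 46, 402]);
  translate([251, 230, 0]) cube([46, 46, 402]);
}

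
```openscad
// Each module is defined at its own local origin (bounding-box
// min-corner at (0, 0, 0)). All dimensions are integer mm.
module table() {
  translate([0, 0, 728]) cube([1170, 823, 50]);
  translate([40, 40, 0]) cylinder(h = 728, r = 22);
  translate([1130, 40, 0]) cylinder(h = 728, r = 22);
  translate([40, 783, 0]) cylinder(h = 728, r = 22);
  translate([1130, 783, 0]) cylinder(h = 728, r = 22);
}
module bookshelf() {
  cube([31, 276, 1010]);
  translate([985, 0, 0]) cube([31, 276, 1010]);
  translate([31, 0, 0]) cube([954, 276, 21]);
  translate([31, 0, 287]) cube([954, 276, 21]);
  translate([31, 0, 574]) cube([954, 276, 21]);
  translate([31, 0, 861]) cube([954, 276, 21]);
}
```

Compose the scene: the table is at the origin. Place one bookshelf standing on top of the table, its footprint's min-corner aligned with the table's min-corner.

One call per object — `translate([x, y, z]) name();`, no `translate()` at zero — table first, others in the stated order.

table();
translate([0, 0, 778]) bookshelf();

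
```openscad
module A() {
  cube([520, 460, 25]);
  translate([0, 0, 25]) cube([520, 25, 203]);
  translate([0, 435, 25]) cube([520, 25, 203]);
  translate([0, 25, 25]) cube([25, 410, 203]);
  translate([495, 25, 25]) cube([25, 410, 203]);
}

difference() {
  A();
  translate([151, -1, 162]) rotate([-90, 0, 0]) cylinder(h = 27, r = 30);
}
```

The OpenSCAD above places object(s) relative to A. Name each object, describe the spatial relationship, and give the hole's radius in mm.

A is an open box. The open box has a circular hole through its front wall. The hole's radius is 30 mm.

The subtracted cylinder has r = 30 mm.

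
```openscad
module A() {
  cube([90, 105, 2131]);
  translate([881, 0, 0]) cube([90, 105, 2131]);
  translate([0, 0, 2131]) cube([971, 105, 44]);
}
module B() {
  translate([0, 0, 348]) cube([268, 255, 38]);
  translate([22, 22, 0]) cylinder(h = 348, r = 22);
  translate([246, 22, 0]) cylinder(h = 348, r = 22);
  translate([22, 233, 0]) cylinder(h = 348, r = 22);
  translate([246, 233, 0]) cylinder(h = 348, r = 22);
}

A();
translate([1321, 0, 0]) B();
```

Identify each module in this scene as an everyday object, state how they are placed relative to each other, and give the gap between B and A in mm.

A is a door frame. B is a stool. The stool is on the floor beside the door frame on its +x side. The gap between the stool and the door frame is 350 mm.

The stool's nearest face is 350 mm from the door frame's +x face.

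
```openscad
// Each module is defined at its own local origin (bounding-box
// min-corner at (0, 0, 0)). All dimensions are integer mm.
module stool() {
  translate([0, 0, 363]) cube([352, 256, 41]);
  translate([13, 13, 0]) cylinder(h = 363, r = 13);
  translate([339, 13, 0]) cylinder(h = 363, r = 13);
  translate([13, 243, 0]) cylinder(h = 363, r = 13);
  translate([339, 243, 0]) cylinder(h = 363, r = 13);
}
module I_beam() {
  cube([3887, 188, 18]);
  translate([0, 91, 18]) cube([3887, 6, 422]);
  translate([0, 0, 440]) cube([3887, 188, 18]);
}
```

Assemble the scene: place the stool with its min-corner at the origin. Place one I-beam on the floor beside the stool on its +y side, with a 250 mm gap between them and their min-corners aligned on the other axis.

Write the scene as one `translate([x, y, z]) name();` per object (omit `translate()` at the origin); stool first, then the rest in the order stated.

stool();
translate([0, 506, 0]) I_beam();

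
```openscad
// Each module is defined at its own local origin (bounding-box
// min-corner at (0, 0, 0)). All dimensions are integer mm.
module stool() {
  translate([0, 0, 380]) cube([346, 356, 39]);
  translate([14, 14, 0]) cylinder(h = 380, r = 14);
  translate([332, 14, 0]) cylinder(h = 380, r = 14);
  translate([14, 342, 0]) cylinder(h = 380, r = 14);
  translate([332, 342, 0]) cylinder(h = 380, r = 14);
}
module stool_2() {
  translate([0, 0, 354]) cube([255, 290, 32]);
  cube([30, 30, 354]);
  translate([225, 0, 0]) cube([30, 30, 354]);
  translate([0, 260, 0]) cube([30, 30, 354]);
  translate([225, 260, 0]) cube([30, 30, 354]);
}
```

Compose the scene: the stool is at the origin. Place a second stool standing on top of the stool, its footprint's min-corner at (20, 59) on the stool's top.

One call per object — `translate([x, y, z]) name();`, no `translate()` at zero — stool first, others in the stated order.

stool();
translate([20, 59, 419]) stool_2();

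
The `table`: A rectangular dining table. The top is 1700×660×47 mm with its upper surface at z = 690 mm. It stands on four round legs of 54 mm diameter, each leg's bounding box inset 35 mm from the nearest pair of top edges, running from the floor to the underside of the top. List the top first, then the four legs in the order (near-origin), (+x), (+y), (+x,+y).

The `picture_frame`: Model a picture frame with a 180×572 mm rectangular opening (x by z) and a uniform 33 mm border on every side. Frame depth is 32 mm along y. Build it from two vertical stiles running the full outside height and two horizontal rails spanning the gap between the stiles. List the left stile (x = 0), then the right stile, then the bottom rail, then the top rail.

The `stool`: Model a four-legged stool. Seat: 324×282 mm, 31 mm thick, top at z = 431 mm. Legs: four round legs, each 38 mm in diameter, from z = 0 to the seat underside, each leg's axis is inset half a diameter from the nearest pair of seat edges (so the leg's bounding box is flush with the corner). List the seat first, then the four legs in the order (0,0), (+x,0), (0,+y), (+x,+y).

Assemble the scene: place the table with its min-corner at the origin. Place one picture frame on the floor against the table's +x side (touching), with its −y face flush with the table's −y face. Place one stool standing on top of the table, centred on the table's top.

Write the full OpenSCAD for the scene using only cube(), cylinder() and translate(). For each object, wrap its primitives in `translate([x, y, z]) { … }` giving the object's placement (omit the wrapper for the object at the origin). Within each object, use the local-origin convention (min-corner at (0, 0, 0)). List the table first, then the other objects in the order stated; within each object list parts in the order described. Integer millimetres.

translate([0, 0, 643]) cube([1700, 660, 47]);
translate([62, 62, 0]) cylinder(h = 643, r = 27);
translate([1638, 62, 0]) cylinder(h = 643, r = 27);
translate([62, 598, 0]) cylinder(h = 643, r = 27);
translate([1638, 598, 0]) cylinder(h = 643, r = 27);
translate([1700, 0, 0]) {
  cube([33, 32, 638]);
  translate([213, 0, 0]) cube([33, 32, 638]);
  translate([33, 0, 0]) cube([180, 32, 33]);
  translate([33, 0, 605]) cube([180, 32, 33]);
}
translate([688, 189, 690]) {
  translate([0, 0, 400]) cube([324, 282, 31]);
  translate([19, 19, 0]) cylinder(h = 400, r = 19);
  translate([305, 19, 0]) cylinder(h = 400, r = 19);
  translate([19, 263, 0]) cylinder(h = 400, r = 19);
  translate([305, 263, 0]) cylinder(h = 400, r = 19);
}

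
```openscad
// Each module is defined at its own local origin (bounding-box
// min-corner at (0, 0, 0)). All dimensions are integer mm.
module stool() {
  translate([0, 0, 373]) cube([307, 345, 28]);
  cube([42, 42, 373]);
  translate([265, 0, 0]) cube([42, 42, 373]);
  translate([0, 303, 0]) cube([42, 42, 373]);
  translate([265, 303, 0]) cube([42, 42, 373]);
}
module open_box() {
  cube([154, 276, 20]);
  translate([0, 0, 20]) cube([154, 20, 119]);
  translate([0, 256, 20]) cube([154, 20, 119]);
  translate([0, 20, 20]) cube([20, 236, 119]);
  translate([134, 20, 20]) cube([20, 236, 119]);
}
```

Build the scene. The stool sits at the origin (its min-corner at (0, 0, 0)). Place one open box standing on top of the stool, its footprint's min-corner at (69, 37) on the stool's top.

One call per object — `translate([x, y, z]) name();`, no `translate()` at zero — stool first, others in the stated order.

stool();
translate([69, 37, 401]) open_box();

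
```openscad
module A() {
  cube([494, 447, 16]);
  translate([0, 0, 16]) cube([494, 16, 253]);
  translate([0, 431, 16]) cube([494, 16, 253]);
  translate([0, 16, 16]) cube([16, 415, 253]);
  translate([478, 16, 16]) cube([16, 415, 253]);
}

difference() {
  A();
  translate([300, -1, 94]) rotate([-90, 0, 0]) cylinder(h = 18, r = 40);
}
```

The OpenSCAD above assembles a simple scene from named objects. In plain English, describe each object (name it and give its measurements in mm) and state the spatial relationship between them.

A is an open-topped rectangular box: outside dimensions 494×447×269 mm, with a uniform wall and base thickness of 16 mm. The base is a full 494×447 slab on the floor; four walls sit on top of the base. The front and back walls (the −y and +y sides) span the full width; the two side walls fit between them.

The open box has a circular hole of radius 40 mm through its front wall, centred at (x = 300, z = 94).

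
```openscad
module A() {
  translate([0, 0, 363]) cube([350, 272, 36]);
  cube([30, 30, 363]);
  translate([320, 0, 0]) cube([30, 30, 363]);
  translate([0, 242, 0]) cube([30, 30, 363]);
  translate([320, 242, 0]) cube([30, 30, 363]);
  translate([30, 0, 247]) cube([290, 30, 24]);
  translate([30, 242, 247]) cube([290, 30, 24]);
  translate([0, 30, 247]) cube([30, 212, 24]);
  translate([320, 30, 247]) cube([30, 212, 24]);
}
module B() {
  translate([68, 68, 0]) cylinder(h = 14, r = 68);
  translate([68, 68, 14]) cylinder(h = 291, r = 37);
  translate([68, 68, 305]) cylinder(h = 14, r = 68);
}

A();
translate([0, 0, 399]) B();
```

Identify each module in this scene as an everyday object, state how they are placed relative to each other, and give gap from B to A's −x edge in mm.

The spool's min-x is at 0; the stool's min-x is 0; gap = 0 mm.

A is a stool. B is a spool. The spool is on top of the stool. The gap from the spool to the stool's −x edge is 0 mm.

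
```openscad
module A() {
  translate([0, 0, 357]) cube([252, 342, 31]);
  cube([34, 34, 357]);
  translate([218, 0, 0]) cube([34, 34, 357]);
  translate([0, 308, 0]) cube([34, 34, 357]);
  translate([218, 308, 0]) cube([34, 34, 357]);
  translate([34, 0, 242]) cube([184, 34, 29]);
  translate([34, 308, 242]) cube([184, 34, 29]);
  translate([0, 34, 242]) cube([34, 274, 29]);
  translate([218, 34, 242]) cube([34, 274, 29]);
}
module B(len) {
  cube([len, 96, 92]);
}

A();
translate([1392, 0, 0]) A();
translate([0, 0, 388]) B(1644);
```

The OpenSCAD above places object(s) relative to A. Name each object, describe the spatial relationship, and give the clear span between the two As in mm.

Second stool starts at x = 1392; first ends at x = 252; clear span = 1392 − 252 = 1140 mm.

A is a stool. B is a beam. A beam spans the tops of two stools. The clear span between the two stools is 1140 mm.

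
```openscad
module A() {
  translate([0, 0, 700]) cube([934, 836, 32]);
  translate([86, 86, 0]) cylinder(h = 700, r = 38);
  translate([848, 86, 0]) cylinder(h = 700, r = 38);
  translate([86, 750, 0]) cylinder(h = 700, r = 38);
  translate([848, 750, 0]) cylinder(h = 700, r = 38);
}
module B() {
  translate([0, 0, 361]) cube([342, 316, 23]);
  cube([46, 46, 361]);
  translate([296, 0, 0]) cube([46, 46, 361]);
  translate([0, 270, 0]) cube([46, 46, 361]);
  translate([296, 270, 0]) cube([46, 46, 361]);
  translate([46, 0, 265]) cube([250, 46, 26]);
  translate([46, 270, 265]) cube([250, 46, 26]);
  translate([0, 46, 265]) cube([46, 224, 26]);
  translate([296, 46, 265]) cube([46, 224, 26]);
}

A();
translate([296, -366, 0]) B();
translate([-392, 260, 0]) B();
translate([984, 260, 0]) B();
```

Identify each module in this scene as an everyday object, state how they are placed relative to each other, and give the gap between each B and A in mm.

Each stool's nearest face is 50 mm from the table's bounding box.

A is a table. B is a stool. Three stools sit around the table at the −y, −x, +x sides. The gap between each stool and the table is 50 mm.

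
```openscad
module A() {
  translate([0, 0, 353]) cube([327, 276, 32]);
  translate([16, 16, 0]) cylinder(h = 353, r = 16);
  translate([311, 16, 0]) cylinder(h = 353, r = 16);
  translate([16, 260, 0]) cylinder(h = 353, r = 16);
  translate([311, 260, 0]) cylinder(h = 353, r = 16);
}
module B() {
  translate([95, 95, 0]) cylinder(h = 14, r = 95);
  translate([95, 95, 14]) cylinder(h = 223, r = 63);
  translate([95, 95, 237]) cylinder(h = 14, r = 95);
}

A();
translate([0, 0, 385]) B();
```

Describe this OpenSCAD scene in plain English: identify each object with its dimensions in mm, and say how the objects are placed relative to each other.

A is a four-legged stool. The seat is a 327×276×32 mm slab whose top surface is at z = 385 mm; four round legs, each 32 mm in diameter, run from the floor (z = 0) to the underside of the seat, each leg's axis is inset half a diameter from the nearest pair of seat edges (so the leg's bounding box is flush with the corner).

B is a spool: two coaxial disc flanges of radius 95 mm and thickness 14 mm, joined by a core cylinder of radius 63 mm and height 223 mm. The lower flange rests on z = 0 and the three cylinders share a vertical axis.

The spool is on top of the stool.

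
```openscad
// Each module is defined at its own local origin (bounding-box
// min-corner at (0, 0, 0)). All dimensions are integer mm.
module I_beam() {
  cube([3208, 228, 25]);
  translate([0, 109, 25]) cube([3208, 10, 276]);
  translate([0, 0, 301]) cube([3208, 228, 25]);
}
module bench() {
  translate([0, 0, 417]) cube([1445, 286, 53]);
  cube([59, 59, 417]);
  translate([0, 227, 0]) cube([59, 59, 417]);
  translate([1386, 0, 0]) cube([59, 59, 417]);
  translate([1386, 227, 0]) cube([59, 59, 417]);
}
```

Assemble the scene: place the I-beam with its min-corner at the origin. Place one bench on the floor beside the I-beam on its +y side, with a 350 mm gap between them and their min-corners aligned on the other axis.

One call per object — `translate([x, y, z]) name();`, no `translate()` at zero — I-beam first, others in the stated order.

I_beam();
translate([0, 578, 0]) bench();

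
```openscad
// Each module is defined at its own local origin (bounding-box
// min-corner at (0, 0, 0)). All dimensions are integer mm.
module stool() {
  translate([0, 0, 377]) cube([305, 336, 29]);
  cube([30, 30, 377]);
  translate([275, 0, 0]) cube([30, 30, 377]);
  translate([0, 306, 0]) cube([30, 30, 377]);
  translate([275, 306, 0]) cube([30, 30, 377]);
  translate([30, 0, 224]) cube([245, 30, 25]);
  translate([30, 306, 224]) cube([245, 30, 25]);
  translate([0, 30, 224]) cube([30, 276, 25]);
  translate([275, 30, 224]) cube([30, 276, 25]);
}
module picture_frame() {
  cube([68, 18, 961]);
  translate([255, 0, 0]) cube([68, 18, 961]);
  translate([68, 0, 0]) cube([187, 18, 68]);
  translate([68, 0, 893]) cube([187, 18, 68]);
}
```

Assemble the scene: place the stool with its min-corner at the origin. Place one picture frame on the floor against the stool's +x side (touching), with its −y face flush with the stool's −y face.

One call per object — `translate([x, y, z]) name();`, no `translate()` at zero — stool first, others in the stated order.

stool();
translate([305, 0, 0]) picture_frame();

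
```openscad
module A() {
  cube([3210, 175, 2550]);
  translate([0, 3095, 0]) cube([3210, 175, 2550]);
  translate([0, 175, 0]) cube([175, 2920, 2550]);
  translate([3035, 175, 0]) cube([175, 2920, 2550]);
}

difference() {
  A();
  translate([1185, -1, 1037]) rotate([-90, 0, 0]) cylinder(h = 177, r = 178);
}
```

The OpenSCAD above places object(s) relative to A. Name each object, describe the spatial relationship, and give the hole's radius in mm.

A is a house frame. The house frame has a circular hole through its front wall. The hole's radius is 178 mm.

The subtracted cylinder has r = 178 mm.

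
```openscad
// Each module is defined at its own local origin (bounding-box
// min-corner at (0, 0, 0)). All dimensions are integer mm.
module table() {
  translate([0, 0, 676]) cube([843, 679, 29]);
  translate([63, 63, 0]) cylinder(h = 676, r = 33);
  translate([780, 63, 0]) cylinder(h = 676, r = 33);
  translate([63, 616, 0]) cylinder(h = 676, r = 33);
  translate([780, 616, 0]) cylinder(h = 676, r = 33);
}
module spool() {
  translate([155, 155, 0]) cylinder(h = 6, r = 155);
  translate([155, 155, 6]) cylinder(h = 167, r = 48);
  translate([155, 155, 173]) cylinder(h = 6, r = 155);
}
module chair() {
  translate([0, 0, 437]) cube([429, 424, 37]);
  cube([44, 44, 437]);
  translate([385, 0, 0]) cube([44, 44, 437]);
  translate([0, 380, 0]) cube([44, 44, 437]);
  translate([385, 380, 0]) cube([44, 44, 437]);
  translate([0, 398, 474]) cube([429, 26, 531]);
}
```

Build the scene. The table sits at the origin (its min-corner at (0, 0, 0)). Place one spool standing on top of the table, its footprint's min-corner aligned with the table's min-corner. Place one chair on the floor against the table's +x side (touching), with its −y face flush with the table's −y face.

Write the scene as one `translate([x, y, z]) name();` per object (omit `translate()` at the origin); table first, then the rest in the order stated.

table();
translate([0, 0, 705]) spool();
translate([843, 0, 0]) chair();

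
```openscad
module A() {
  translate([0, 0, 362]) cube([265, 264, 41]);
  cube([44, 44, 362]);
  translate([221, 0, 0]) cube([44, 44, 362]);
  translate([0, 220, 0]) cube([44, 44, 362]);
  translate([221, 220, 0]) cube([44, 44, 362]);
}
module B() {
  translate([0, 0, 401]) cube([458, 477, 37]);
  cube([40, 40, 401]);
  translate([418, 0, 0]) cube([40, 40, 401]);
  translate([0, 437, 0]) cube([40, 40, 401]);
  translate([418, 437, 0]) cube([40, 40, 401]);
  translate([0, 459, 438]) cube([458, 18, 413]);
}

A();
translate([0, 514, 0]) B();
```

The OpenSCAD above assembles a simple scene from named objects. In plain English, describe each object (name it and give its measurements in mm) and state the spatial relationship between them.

A is a four-legged stool. The seat is a 265×264×41 mm slab whose top surface is at z = 403 mm; four square legs, each 44×44 mm in cross-section, run from the floor (z = 0) to the underside of the seat, each flush with a corner of the seat.

B is a chair: 458×477 mm seat, 37 mm thick, top at z = 438 mm, on four 40 mm square corner legs flush with the seat edges. A 18 mm thick backrest slab spans the full seat width, extending 413 mm above the seat top, its back face flush with the seat's +y edge.

The chair is on the floor beside the stool on its +y side.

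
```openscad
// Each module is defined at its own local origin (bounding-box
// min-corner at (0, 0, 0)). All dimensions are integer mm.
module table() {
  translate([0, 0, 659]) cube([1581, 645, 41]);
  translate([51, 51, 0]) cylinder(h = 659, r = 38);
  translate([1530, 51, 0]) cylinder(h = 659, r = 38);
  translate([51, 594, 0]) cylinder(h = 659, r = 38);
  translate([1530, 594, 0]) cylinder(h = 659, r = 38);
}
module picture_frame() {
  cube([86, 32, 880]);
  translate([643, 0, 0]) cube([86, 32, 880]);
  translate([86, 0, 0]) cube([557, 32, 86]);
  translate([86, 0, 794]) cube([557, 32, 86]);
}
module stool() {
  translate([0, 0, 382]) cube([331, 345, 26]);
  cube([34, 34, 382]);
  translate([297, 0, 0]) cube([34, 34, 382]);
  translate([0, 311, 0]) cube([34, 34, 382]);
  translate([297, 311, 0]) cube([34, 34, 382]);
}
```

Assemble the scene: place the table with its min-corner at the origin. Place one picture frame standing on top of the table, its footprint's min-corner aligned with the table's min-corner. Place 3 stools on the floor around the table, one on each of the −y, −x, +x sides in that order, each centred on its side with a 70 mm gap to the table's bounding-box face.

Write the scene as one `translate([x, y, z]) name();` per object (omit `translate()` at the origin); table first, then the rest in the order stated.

table();
translate([0, 0, 700]) picture_frame();
translate([625, -415, 0]) stool();
translate([-401, 150, 0]) stool();
translate([1651, 150, 0]) stool();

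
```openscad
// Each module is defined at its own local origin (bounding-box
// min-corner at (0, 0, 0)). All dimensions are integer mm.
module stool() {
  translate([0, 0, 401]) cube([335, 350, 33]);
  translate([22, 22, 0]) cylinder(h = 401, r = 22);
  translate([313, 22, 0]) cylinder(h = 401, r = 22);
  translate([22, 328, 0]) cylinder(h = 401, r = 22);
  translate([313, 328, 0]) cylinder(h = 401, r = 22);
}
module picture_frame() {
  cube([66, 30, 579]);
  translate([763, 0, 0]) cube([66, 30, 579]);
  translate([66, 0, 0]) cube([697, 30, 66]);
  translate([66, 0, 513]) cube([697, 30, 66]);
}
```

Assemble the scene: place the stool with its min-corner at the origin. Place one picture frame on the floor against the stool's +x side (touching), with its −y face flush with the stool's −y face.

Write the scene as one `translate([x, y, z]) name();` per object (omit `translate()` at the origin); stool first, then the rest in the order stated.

stool();
translate([335, 0, 0]) picture_frame();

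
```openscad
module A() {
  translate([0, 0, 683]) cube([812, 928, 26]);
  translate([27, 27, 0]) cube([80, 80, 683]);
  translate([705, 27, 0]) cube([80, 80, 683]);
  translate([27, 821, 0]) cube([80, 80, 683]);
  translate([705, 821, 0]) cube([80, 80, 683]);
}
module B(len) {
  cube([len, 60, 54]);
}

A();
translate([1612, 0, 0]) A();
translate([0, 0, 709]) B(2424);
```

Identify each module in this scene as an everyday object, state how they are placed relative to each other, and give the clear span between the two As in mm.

A is a table. B is a beam. A beam spans the tops of two tables. The clear span between the two tables is 800 mm.

Second table starts at x = 1612; first ends at x = 812; clear span = 1612 − 812 = 800 mm.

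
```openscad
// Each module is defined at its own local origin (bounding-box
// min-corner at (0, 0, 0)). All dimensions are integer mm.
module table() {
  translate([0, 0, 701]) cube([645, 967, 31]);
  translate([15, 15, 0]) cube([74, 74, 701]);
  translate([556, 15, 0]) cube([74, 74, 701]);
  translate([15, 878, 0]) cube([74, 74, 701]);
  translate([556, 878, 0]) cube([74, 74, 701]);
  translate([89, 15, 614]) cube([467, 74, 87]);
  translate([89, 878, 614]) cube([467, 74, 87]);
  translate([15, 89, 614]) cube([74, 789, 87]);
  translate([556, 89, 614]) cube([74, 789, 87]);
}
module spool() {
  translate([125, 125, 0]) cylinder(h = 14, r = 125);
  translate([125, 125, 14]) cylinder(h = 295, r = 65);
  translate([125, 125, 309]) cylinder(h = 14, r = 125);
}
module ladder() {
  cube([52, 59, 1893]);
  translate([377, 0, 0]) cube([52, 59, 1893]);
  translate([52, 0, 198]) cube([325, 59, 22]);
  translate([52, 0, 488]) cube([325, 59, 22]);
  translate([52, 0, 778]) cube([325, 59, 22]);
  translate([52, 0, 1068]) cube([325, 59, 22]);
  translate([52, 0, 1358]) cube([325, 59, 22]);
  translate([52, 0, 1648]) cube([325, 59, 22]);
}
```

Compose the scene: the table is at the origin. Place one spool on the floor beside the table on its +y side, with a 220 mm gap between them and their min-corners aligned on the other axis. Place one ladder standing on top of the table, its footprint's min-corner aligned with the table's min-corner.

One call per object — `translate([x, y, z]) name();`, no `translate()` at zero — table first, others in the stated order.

table();
translate([0, 1187, 0]) spool();
translate([0, 0, 732]) ladder();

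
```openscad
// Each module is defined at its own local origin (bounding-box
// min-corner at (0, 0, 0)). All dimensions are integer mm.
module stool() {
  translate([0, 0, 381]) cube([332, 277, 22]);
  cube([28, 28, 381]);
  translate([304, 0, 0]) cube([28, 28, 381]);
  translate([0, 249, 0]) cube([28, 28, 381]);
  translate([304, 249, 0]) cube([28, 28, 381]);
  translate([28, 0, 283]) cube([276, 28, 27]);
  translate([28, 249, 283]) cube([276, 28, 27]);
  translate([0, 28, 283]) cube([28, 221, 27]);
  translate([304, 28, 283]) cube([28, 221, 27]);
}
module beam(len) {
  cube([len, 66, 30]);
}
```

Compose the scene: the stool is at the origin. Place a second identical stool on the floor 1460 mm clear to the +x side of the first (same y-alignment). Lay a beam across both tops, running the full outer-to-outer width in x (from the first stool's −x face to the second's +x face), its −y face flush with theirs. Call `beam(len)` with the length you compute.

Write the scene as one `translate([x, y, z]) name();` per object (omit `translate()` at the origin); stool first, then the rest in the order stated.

stool();
translate([1792, 0, 0]) stool();
translate([0, 0, 403]) beam(2124);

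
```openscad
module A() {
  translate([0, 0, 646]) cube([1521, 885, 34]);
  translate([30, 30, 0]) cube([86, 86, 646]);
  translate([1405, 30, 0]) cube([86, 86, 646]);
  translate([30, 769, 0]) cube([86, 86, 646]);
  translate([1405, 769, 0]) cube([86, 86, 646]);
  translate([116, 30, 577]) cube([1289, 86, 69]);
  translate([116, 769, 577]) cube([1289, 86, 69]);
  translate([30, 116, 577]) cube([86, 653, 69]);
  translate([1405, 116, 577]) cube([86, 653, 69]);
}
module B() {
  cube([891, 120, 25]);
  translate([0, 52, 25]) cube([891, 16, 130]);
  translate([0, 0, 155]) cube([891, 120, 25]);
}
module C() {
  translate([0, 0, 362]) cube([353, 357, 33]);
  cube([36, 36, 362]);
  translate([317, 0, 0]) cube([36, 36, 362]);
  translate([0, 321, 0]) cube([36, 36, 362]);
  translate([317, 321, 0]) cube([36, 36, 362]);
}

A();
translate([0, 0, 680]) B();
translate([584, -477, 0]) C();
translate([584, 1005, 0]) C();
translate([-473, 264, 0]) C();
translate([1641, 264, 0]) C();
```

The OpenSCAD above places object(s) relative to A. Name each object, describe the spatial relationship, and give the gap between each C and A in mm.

A is a table. B is an I-beam. C is a stool. The I-beam is on top of the table. Four stools sit around the table at the −y, +y, −x, +x sides. The gap between each stool and the table is 120 mm.

Each stool's nearest face is 120 mm from the table's bounding box.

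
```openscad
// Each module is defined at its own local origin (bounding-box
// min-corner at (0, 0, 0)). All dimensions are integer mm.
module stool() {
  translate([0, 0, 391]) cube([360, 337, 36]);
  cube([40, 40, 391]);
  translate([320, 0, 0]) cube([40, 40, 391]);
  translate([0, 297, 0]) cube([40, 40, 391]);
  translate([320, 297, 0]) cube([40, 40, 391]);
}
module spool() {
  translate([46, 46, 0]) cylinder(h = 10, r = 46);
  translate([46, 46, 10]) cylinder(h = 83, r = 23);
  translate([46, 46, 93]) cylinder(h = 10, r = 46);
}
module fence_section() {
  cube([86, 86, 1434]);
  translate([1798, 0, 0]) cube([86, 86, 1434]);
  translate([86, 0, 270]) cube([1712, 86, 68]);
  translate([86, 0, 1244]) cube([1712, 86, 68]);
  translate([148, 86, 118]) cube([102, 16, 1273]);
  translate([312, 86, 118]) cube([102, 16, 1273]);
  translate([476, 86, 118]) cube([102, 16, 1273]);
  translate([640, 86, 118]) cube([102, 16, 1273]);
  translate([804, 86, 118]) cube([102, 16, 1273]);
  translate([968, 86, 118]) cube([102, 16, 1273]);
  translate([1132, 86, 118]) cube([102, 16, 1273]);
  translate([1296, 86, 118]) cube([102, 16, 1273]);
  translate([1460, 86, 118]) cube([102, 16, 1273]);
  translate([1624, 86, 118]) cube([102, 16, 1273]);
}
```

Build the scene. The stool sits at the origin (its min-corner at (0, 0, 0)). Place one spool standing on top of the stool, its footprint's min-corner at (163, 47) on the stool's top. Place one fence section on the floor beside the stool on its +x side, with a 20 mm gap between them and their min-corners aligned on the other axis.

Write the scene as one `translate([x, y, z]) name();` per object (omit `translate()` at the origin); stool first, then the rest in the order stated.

stool();
translate([163, 47, 427]) spool();
translate([380, 0, 0]) fence_section();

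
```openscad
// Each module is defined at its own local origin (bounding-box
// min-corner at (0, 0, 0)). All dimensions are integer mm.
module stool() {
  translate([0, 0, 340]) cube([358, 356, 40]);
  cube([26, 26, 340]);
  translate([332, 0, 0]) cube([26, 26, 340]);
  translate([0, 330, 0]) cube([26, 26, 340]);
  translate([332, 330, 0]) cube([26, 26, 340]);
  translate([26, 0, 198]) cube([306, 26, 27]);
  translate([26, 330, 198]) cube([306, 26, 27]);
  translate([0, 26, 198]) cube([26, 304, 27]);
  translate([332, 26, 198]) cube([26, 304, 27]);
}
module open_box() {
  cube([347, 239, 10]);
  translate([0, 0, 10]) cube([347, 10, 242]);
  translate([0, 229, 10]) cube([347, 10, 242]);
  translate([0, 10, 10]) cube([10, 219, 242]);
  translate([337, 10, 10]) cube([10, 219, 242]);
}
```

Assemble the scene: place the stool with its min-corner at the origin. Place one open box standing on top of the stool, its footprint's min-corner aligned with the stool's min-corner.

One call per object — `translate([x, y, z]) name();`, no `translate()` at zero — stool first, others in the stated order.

stool();
translate([0, 0, 380]) open_box();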